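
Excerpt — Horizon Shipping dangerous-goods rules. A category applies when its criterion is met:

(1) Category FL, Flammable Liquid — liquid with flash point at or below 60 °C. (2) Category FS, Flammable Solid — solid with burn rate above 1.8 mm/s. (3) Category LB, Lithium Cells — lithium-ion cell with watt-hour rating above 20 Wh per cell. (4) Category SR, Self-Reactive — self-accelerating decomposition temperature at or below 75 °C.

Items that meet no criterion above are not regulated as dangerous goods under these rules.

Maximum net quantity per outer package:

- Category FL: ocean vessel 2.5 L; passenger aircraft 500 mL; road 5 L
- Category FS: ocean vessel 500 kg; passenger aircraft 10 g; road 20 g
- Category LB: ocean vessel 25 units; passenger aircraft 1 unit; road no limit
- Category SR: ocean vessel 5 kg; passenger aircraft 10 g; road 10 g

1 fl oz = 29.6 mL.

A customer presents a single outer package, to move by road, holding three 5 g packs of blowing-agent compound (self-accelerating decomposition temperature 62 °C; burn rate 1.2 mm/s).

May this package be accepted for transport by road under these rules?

No

Blowing-agent compound: self-accelerating decomposition temperature 62 °C ≤ 75 °C → Category SR (Self-Reactive).
Category SR quantity: three 5 g packs = 15 g.
That exceeds the Category SR road limit of 10 g.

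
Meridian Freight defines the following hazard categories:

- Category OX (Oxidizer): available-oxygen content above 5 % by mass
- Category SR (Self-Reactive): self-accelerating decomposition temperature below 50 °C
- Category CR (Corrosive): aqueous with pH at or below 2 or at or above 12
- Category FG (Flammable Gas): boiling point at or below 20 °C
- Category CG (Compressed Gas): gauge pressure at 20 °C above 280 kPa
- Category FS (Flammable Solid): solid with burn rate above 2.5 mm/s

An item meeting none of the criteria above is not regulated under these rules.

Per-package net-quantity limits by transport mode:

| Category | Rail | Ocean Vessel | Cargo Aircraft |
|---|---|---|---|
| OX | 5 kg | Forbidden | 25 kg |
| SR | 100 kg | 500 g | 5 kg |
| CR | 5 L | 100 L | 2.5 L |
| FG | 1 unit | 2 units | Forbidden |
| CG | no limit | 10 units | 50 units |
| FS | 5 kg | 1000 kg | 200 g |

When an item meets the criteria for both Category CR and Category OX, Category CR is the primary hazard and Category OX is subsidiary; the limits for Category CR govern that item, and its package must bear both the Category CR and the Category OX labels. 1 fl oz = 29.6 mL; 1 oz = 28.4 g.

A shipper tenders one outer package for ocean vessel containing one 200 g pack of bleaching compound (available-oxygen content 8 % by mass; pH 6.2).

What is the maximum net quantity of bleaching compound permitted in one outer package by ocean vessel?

Forbidden

With available-oxygen content 8 % by mass (> 5 % by mass), the bleaching compound falls in Category OX.
The ocean vessel limit for Category OX is Forbidden.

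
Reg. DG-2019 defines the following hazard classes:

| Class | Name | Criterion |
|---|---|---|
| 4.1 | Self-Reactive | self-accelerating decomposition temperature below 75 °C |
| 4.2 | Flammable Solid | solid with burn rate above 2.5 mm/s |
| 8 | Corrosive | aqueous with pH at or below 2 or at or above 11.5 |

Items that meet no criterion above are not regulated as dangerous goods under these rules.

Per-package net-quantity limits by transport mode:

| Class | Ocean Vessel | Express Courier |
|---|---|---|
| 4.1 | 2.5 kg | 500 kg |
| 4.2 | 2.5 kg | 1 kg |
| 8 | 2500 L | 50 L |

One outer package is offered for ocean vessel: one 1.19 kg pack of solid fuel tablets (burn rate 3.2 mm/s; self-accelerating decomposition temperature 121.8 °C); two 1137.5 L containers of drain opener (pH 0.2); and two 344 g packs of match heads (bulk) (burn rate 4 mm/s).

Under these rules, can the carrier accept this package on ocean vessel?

Burn rate 3.2 mm/s meets the Class 4.2 criterion (Flammable Solid), so the solid fuel tablets are Class 4.2.
pH 0.2 meets the Class 8 criterion (Corrosive), so the drain opener is Class 8.
The match heads (bulk) have burn rate 4 mm/s, which is > 2.5 mm/s, so they are Class 4.2 (Flammable Solid).
Class 8 quantity: two 1137.5 L containers = 2275 L.
2275 L is within the ocean vessel limit of 2500 L for Class 8.
Total Class 4.2: 1.19 kg + (two 344 g packs = 688 g) = 1.878 kg.
That is within the Class 4.2 ocean vessel limit of 2.5 kg.
Every hazard class is within its ocean vessel limit and no segregation rule is violated.

Yes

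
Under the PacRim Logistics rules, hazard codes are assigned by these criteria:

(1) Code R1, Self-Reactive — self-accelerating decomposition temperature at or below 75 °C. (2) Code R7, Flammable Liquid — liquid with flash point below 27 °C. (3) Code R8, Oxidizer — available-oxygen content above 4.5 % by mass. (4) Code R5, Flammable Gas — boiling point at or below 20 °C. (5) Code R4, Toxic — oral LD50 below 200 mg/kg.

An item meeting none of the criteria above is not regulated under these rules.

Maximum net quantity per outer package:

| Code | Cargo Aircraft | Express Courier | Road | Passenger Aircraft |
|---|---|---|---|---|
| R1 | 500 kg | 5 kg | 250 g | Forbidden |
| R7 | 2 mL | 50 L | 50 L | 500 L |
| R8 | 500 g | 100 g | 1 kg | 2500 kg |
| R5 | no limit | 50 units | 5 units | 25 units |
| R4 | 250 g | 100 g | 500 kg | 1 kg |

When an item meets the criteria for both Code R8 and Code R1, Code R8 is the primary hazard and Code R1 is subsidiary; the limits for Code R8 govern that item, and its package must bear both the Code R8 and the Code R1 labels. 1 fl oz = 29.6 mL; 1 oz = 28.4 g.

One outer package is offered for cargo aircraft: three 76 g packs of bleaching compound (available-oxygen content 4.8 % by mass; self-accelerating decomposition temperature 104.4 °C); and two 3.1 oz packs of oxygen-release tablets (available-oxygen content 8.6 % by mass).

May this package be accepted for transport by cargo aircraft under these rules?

Yes

With available-oxygen content 4.8 % by mass (> 4.5 % by mass), the bleaching compound falls in Code R8.
Oxygen-release tablets: available-oxygen content 8.6 % by mass > 4.5 % by mass → Code R8 (Oxidizer).
Code R8 net quantity: (three 76 g packs = 228 g) + (two 3.1 oz packs = 176.08 g) = 404.08 g.
404.08 g is within the cargo aircraft limit of 500 g for Code R8.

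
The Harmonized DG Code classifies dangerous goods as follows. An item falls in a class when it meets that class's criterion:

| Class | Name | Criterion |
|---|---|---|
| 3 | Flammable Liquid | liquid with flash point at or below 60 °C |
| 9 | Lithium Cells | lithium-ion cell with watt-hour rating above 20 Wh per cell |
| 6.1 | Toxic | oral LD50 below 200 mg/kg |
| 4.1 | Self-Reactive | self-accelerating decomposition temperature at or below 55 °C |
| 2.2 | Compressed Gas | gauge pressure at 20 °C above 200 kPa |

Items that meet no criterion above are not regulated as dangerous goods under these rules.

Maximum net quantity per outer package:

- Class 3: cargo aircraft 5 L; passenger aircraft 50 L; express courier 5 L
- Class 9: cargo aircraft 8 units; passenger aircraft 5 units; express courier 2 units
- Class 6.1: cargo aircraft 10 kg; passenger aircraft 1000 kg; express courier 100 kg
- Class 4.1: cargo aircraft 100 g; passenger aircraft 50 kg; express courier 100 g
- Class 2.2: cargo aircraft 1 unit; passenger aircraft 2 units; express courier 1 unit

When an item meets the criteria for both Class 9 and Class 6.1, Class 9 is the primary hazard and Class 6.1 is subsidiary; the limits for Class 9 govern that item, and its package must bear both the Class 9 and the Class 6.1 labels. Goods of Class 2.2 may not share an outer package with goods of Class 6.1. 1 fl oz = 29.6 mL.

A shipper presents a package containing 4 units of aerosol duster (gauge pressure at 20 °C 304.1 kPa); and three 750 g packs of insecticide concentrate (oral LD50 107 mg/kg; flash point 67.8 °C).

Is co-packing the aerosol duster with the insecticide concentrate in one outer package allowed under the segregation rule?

The aerosol duster has gauge pressure at 20 °C 304.1 kPa, which is > 200 kPa, so it is Class 2.2 (Compressed Gas).
The insecticide concentrate has oral LD50 107 mg/kg, which is < 200 mg/kg, so it is Class 6.1 (Toxic).
Class 2.2 and Class 6.1 may not share an outer package.

No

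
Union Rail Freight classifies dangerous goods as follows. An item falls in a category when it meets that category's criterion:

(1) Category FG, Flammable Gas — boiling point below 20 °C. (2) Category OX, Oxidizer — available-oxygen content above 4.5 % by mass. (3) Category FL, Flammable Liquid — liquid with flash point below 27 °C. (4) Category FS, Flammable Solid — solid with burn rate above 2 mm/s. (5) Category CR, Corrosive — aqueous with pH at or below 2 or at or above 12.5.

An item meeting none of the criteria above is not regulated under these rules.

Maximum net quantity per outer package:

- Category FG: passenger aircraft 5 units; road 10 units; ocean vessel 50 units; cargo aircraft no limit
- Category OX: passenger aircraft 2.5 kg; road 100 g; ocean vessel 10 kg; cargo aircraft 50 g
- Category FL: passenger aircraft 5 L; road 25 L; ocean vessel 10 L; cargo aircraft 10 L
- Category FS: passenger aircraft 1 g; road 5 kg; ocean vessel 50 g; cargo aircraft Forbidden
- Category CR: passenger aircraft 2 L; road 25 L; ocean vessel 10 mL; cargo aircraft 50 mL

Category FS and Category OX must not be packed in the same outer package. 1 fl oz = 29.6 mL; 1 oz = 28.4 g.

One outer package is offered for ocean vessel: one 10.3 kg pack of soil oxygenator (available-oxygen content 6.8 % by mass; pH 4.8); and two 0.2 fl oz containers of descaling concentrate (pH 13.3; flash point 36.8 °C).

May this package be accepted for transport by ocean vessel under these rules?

No

Soil oxygenator: available-oxygen content 6.8 % by mass > 4.5 % by mass → Category OX (Oxidizer).
Descaling concentrate: pH 13.3 ≥ 12.5 → Category CR (Corrosive).
Category OX quantity: 10.3 kg.
10.3 kg > 10 kg (ocean vessel limit, Category OX) — over the limit.
Category CR quantity: two 0.2 fl oz containers = 11.84 mL.
11.84 mL exceeds the ocean vessel limit of 10 mL for Category CR.
The segregation rule (Category FS with Category OX) does not apply to Category OX with Category CR.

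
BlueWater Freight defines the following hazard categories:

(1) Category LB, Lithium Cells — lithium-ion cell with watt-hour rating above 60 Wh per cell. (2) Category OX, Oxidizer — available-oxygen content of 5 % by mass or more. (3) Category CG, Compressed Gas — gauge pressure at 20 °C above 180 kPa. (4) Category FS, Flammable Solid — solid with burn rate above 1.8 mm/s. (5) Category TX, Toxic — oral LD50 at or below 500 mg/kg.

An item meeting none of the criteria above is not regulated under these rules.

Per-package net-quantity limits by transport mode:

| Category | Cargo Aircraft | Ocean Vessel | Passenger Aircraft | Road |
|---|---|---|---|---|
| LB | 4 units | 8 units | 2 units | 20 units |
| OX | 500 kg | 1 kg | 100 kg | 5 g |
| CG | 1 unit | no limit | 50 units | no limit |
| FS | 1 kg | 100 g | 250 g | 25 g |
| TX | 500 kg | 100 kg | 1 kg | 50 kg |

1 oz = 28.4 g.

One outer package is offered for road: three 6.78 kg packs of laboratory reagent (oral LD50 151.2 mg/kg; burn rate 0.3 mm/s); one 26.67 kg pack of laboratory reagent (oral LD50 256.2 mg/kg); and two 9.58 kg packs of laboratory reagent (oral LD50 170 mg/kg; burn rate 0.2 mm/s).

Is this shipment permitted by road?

No

The laboratory reagent has oral LD50 151.2 mg/kg, which is ≤ 500 mg/kg, so it is Category TX (Toxic).
Laboratory reagent: oral LD50 256.2 mg/kg ≤ 500 mg/kg → Category TX (Toxic).
Laboratory reagent: oral LD50 170 mg/kg ≤ 500 mg/kg → Category TX (Toxic).
Category TX net quantity: (three 6.78 kg packs = 20.34 kg) + 26.67 kg + (two 9.58 kg packs = 19.16 kg) = 66.17 kg.
That exceeds the Category TX road limit of 50 kg.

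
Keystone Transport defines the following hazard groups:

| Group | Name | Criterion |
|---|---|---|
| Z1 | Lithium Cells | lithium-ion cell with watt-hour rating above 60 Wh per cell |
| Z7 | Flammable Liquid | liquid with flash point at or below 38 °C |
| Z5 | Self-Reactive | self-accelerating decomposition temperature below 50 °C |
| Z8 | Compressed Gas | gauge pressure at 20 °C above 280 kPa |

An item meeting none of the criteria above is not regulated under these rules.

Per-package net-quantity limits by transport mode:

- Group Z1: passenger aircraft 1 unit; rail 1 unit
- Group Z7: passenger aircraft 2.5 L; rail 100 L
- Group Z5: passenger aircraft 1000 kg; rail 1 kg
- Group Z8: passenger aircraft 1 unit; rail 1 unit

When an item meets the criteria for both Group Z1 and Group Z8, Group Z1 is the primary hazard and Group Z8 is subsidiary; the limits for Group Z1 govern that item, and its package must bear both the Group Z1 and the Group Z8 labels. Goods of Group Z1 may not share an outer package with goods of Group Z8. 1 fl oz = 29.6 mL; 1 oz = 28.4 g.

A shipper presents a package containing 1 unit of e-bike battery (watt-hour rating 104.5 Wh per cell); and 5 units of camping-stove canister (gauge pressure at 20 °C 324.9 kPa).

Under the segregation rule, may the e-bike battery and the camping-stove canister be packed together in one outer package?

No

Watt-hour rating 104.5 Wh per cell meets the Group Z1 criterion (Lithium Cells), so the e-bike battery is Group Z1.
With gauge pressure at 20 °C 324.9 kPa (> 280 kPa), the camping-stove canister falls in Group Z8.
Group Z1 and Group Z8 may not share an outer package.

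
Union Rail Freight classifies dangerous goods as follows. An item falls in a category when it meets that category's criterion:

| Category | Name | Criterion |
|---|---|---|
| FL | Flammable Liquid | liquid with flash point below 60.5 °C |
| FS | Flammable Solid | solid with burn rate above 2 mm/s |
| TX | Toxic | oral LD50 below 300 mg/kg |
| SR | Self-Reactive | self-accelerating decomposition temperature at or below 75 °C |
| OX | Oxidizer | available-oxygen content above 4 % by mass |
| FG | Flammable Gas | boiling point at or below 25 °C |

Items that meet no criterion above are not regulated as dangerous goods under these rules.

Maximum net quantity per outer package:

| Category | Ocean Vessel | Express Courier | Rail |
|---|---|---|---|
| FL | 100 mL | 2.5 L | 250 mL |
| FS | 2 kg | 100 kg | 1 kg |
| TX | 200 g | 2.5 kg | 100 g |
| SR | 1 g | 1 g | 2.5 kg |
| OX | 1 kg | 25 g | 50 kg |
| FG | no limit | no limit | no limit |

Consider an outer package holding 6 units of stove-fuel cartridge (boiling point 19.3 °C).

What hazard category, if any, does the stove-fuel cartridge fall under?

Category FG

Boiling point 19.3 °C meets the Category FG criterion (Flammable Gas), so the stove-fuel cartridge is Category FG.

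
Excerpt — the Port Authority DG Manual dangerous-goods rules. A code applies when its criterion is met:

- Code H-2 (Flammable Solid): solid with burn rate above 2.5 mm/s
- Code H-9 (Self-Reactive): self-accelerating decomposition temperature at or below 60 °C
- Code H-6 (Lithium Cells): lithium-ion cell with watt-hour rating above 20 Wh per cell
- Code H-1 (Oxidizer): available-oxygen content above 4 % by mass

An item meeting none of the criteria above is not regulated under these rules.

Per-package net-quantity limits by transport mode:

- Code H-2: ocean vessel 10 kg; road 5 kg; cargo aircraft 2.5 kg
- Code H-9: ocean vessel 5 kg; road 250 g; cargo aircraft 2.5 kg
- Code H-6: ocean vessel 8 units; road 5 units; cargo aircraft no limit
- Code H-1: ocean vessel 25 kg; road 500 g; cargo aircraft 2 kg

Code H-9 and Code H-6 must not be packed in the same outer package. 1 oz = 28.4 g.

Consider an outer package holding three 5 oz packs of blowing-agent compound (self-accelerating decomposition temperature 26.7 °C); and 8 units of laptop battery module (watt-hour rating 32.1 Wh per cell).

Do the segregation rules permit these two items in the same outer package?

Blowing-agent compound: self-accelerating decomposition temperature 26.7 °C ≤ 60 °C → Code H-9 (Self-Reactive).
The laptop battery module has watt-hour rating 32.1 Wh per cell, which is > 20 Wh per cell, so it is Code H-6 (Lithium Cells).
Code H-9 and Code H-6 may not share an outer package.

No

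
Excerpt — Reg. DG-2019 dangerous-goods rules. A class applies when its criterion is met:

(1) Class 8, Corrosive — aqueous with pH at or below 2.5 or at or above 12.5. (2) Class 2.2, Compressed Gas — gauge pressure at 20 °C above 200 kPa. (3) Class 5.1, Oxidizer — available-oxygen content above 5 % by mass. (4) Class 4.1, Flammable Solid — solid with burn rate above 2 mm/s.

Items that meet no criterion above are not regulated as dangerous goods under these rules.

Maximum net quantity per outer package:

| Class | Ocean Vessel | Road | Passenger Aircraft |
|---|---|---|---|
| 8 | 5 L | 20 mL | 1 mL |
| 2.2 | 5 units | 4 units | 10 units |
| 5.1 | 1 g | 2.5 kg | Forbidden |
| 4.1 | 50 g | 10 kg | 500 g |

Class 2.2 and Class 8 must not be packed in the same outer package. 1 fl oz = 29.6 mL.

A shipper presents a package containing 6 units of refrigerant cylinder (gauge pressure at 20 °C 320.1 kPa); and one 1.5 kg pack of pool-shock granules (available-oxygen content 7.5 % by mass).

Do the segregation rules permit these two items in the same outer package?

The refrigerant cylinder has gauge pressure at 20 °C 320.1 kPa, which is > 200 kPa, so it is Class 2.2 (Compressed Gas).
Pool-shock granules: available-oxygen content 7.5 % by mass > 5 % by mass → Class 5.1 (Oxidizer).
No segregation rule bars Class 2.2 with Class 5.1.

Yes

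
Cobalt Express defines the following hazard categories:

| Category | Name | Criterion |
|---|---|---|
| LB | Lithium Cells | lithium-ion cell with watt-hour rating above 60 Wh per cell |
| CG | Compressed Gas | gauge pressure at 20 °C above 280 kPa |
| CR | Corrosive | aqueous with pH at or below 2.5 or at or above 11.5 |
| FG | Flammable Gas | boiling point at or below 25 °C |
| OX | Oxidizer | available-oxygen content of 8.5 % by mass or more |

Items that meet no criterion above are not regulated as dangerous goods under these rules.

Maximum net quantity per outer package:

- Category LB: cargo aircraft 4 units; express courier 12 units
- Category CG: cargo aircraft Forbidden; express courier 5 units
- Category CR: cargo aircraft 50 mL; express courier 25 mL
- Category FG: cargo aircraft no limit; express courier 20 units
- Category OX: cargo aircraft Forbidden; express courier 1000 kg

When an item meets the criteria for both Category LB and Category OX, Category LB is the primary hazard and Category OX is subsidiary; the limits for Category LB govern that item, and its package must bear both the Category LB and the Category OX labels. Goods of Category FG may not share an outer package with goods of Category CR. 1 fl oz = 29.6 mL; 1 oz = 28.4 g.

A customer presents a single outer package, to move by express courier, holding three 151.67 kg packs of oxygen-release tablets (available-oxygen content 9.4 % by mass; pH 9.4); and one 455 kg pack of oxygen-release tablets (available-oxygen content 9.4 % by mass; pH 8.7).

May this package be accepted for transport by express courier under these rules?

The oxygen-release tablets have available-oxygen content 9.4 % by mass, which is ≥ 8.5 % by mass, so they are Category OX (Oxidizer).
The oxygen-release tablets have available-oxygen content 9.4 % by mass, which is ≥ 8.5 % by mass, so they are Category OX (Oxidizer).
Category OX net quantity: (three 151.67 kg packs = 455.01 kg) + 455 kg = 910.01 kg.
910.01 kg is within the express courier limit of 1000 kg for Category OX.

Yes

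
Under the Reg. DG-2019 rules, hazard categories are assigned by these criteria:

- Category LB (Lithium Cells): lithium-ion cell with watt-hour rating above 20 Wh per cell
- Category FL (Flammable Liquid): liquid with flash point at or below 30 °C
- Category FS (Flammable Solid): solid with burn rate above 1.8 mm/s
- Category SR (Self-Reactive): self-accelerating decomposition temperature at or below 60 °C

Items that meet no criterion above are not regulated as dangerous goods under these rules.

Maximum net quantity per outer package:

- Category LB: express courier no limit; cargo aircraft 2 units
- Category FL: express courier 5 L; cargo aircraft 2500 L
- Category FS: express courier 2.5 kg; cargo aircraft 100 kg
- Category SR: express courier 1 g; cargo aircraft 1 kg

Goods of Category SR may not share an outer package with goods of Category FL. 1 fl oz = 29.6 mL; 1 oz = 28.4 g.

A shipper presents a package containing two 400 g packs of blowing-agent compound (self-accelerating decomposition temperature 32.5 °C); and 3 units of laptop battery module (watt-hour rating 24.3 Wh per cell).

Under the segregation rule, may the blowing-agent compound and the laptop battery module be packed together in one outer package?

Yes

With self-accelerating decomposition temperature 32.5 °C (≤ 60 °C), the blowing-agent compound falls in Category SR.
Watt-hour rating 24.3 Wh per cell meets the Category LB criterion (Lithium Cells), so the laptop battery module is Category LB.
No segregation rule bars Category SR with Category LB.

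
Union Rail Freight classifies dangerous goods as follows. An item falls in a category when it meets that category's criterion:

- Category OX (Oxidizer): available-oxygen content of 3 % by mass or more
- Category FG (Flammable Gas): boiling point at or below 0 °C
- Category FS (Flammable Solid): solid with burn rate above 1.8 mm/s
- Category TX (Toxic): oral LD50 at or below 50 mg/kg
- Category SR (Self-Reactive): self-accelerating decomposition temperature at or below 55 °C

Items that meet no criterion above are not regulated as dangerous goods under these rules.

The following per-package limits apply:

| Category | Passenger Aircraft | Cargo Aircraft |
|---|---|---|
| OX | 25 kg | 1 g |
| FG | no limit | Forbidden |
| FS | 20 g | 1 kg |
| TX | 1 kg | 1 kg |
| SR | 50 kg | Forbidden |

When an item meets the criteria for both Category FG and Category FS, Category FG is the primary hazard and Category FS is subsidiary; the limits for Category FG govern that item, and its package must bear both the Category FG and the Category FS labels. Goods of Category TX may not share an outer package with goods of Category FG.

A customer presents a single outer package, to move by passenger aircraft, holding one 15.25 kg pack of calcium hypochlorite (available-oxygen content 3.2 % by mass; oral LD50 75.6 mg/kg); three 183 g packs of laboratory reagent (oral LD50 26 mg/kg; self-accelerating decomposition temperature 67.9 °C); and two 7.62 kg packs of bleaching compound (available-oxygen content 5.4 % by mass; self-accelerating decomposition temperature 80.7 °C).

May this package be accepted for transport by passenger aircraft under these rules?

No

With available-oxygen content 3.2 % by mass (≥ 3 % by mass), the calcium hypochlorite falls in Category OX.
With oral LD50 26 mg/kg (≤ 50 mg/kg), the laboratory reagent falls in Category TX.
Available-oxygen content 5.4 % by mass meets the Category OX criterion (Oxidizer), so the bleaching compound is Category OX.
Total Category OX: 15.25 kg + (two 7.62 kg packs = 15.24 kg) = 30.49 kg.
That exceeds the Category OX passenger aircraft limit of 25 kg.
Category TX quantity: three 183 g packs = 549 g.
That is within the Category TX passenger aircraft limit of 1 kg.
The segregation rule (Category TX with Category FG) does not apply to Category OX with Category TX.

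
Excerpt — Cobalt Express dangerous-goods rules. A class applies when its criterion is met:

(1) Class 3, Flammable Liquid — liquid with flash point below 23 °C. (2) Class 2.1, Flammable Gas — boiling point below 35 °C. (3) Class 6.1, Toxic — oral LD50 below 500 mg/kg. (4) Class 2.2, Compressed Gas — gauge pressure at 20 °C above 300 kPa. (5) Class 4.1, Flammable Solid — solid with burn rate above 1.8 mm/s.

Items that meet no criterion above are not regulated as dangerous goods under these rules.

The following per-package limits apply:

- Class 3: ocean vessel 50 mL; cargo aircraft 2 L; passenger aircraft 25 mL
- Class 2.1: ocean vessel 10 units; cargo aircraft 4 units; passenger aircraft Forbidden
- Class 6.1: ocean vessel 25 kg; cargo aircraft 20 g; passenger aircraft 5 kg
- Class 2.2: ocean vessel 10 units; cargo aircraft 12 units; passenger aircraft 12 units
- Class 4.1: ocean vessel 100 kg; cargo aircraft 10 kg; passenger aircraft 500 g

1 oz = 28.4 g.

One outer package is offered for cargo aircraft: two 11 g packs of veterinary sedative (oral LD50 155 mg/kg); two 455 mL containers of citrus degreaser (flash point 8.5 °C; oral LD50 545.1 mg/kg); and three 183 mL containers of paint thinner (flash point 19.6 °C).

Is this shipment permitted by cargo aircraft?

With oral LD50 155 mg/kg (< 500 mg/kg), the veterinary sedative falls in Class 6.1.
The citrus degreaser has flash point 8.5 °C, which is < 23 °C, so it is Class 3 (Flammable Liquid).
Flash point 19.6 °C meets the Class 3 criterion (Flammable Liquid), so the paint thinner is Class 3.
Class 3 net quantity: (two 455 mL containers = 910 mL) + (three 183 mL containers = 549 mL) = 1.459 L.
1.459 L is within the cargo aircraft limit of 2 L for Class 3.
Class 6.1 quantity: two 11 g packs = 22 g.
22 g > 20 g (cargo aircraft limit, Class 6.1) — over the limit.

No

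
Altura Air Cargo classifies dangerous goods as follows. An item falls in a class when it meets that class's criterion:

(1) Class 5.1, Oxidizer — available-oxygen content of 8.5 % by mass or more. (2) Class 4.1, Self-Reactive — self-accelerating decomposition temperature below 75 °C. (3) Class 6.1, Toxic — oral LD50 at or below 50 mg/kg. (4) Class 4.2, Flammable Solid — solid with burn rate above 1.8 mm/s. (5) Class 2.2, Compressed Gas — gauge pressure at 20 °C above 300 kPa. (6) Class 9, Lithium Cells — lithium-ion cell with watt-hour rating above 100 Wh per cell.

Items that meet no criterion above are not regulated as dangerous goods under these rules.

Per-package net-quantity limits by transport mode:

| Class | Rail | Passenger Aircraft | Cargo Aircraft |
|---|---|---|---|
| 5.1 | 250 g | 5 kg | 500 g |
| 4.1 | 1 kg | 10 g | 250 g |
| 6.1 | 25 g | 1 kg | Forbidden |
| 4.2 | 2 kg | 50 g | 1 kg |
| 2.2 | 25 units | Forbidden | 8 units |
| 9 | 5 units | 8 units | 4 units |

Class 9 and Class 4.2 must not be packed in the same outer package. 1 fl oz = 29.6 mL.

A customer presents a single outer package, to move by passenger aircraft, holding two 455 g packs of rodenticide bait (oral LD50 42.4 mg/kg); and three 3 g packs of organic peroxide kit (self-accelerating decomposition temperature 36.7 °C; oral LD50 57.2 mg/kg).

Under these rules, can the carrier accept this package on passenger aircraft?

The rodenticide bait has oral LD50 42.4 mg/kg, which is ≤ 50 mg/kg, so it is Class 6.1 (Toxic).
Self-accelerating decomposition temperature 36.7 °C meets the Class 4.1 criterion (Self-Reactive), so the organic peroxide kit is Class 4.1.
Class 6.1 quantity: two 455 g packs = 910 g.
910 g ≤ 1 kg (passenger aircraft limit, Class 6.1) — within limit.
Class 4.1 quantity: three 3 g packs = 9 g.
9 g is within the passenger aircraft limit of 10 g for Class 4.1.
The segregation rule (Class 9 with Class 4.2) does not apply to Class 6.1 with Class 4.1.
Every hazard class is within its passenger aircraft limit and no segregation rule is violated.

Yes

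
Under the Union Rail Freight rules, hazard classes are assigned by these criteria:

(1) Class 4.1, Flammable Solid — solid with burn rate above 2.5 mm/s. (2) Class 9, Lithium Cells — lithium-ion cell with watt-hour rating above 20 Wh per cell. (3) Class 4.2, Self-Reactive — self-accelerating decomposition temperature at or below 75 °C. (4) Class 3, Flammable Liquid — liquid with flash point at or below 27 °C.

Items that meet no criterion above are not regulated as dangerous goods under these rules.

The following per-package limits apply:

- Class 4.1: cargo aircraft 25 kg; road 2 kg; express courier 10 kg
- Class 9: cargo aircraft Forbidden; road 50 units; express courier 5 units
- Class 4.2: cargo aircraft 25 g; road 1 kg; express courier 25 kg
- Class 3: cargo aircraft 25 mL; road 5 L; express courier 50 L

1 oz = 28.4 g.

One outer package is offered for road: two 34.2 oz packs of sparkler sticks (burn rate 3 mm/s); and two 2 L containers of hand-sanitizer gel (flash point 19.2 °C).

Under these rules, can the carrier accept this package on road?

Burn rate 3 mm/s meets the Class 4.1 criterion (Flammable Solid), so the sparkler sticks are Class 4.1.
Hand-sanitizer gel: flash point 19.2 °C ≤ 27 °C → Class 3 (Flammable Liquid).
Class 4.1 quantity: two 34.2 oz packs = 1942.56 g.
1942.56 g is within the road limit of 2 kg for Class 4.1.
Class 3 quantity: two 2 L containers = 4 L.
4 L ≤ 5 L (road limit, Class 3) — within limit.
Every hazard class is within its road limit and no segregation rule is violated.

Yes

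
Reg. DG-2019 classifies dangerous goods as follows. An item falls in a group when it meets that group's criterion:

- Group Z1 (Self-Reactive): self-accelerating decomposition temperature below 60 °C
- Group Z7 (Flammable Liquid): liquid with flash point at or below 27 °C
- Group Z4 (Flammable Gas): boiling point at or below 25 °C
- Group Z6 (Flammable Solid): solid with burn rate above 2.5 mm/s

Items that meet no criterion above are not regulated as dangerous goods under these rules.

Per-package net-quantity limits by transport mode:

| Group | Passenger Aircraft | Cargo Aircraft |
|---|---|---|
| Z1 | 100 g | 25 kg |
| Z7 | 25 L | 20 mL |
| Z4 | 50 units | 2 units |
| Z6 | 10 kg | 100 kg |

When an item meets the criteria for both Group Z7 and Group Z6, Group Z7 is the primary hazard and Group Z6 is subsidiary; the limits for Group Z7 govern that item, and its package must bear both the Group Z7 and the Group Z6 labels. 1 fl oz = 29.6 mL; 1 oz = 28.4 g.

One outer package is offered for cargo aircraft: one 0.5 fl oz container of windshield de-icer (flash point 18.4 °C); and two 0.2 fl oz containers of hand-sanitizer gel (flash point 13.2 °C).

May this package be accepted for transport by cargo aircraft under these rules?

Flash point 18.4 °C meets the Group Z7 criterion (Flammable Liquid), so the windshield de-icer is Group Z7.
Hand-sanitizer gel: flash point 13.2 °C ≤ 27 °C → Group Z7 (Flammable Liquid).
Total Group Z7: (one 0.5 fl oz container = 14.8 mL) + (two 0.2 fl oz containers = 11.84 mL) = 26.64 mL.
That exceeds the Group Z7 cargo aircraft limit of 20 mL.

No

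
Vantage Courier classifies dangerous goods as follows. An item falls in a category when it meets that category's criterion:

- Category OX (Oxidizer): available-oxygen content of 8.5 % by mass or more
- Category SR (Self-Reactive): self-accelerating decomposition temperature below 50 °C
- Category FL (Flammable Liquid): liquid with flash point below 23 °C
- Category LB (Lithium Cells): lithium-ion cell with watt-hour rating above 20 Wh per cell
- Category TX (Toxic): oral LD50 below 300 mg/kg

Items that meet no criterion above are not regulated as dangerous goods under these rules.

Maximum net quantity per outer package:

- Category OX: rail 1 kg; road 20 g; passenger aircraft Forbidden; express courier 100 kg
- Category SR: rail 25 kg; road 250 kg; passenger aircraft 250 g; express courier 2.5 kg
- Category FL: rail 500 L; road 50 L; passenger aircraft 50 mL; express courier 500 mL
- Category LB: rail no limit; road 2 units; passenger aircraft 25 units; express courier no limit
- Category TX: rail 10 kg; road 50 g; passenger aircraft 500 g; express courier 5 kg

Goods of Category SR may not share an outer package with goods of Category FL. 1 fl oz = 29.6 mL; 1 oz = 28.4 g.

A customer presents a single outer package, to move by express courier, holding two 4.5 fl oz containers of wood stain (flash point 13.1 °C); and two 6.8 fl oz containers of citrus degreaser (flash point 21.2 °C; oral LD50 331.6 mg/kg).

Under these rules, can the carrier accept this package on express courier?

Wood stain: flash point 13.1 °C < 23 °C → Category FL (Flammable Liquid).
Citrus degreaser: flash point 21.2 °C < 23 °C → Category FL (Flammable Liquid).
Category FL net quantity: (two 4.5 fl oz containers = 266.4 mL) + (two 6.8 fl oz containers = 402.56 mL) = 668.96 mL.
668.96 mL exceeds the express courier limit of 500 mL for Category FL.

No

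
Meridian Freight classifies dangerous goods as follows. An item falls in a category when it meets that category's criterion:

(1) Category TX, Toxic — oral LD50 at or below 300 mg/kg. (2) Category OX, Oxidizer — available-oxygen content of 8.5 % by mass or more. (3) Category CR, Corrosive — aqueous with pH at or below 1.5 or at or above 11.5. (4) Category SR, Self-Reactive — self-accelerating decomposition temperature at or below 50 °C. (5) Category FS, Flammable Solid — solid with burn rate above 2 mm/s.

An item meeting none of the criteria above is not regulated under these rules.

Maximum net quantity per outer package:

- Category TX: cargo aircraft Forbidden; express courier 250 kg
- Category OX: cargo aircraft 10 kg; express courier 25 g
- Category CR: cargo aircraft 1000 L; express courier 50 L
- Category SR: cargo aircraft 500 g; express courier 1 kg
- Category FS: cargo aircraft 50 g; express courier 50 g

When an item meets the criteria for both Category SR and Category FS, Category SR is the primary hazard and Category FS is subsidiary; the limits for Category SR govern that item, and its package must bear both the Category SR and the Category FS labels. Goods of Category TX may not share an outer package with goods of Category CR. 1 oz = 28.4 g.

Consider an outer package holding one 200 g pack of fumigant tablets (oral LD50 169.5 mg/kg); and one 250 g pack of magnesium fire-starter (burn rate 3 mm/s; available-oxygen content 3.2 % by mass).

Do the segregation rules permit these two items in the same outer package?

Yes

Fumigant tablets: oral LD50 169.5 mg/kg ≤ 300 mg/kg → Category TX (Toxic).
With burn rate 3 mm/s (> 2 mm/s), the magnesium fire-starter falls in Category FS.
No segregation rule bars Category TX with Category FS.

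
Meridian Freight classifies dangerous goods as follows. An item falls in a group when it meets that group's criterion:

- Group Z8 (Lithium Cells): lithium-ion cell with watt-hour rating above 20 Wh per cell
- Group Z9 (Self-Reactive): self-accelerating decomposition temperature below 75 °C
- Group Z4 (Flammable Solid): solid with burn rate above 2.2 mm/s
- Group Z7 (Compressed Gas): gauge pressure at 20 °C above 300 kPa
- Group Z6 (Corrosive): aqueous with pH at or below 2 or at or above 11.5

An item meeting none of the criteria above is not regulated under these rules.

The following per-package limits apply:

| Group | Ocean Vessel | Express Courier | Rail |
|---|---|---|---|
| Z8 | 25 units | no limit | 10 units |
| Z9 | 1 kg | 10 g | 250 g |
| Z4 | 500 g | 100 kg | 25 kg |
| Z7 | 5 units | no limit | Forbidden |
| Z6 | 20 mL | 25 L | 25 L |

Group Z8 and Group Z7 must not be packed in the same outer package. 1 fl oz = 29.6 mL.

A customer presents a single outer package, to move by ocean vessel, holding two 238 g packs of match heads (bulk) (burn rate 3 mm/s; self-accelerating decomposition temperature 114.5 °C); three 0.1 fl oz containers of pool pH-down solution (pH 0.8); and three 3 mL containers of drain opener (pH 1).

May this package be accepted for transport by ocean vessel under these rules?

Yes

Burn rate 3 mm/s meets the Group Z4 criterion (Flammable Solid), so the match heads (bulk) are Group Z4.
With pH 0.8 (≤ 2), the pool pH-down solution falls in Group Z6.
Drain opener: pH 1 ≤ 2 → Group Z6 (Corrosive).
Group Z6 net quantity: (three 0.1 fl oz containers = 8.88 mL) + (three 3 mL containers = 9 mL) = 17.88 mL.
That is within the Group Z6 ocean vessel limit of 20 mL.
Group Z4 quantity: two 238 g packs = 476 g.
476 g ≤ 500 g (ocean vessel limit, Group Z4) — within limit.
The segregation rule (Group Z8 with Group Z7) does not apply to Group Z6 with Group Z4.
Every hazard group is within its ocean vessel limit and no segregation rule is violated.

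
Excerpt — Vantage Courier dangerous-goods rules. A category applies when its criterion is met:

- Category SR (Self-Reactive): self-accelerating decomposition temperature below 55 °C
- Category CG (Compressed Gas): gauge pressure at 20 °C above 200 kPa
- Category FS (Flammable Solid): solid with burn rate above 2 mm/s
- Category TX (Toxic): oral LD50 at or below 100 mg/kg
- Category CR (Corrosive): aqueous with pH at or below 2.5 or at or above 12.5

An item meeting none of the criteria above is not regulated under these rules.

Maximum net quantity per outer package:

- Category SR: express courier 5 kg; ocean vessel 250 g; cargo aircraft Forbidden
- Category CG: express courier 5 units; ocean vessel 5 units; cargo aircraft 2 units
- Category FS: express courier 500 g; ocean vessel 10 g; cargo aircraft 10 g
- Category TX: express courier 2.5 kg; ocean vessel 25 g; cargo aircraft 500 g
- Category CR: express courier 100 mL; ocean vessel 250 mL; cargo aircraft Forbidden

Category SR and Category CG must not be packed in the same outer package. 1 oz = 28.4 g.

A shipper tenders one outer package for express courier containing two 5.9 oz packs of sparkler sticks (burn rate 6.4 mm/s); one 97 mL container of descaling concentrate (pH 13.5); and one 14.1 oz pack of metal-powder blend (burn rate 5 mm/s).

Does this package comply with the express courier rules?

Sparkler sticks: burn rate 6.4 mm/s > 2 mm/s → Category FS (Flammable Solid).
With pH 13.5 (≥ 12.5), the descaling concentrate falls in Category CR.
The metal-powder blend has burn rate 5 mm/s, which is > 2 mm/s, so it is Category FS (Flammable Solid).
Category CR quantity: 97 mL.
97 mL ≤ 100 mL (express courier limit, Category CR) — within limit.
Category FS net quantity: (two 5.9 oz packs = 335.12 g) + (one 14.1 oz pack = 400.44 g) = 735.56 g.
735.56 g > 500 g (express courier limit, Category FS) — over the limit.
The segregation rule (Category SR with Category CG) does not apply to Category CR with Category FS.

No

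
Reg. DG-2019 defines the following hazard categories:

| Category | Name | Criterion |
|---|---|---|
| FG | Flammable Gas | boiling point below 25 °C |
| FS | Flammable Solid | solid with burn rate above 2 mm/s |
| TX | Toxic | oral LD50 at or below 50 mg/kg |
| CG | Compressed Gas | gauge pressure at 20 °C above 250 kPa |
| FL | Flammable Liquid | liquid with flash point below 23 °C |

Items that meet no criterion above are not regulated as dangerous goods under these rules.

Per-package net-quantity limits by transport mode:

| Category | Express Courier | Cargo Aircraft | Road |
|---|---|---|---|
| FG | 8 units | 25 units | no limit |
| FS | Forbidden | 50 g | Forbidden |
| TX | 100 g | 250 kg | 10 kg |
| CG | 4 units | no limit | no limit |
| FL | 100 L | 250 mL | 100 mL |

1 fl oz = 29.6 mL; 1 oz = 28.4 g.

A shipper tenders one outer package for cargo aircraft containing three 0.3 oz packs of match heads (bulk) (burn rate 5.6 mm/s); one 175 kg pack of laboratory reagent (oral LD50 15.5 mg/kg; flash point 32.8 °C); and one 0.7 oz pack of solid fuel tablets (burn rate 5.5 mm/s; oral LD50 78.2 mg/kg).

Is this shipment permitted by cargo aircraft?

Yes

Match heads (bulk): burn rate 5.6 mm/s > 2 mm/s → Category FS (Flammable Solid).
The laboratory reagent has oral LD50 15.5 mg/kg, which is ≤ 50 mg/kg, so it is Category TX (Toxic).
Burn rate 5.5 mm/s meets the Category FS criterion (Flammable Solid), so the solid fuel tablets are Category FS.
Category FS net quantity: (three 0.3 oz packs = 25.56 g) + (one 0.7 oz pack = 19.88 g) = 45.44 g.
45.44 g is within the cargo aircraft limit of 50 g for Category FS.
Category TX quantity: 175 kg.
175 kg is within the cargo aircraft limit of 250 kg for Category TX.
Every hazard category is within its cargo aircraft limit and no segregation rule is violated.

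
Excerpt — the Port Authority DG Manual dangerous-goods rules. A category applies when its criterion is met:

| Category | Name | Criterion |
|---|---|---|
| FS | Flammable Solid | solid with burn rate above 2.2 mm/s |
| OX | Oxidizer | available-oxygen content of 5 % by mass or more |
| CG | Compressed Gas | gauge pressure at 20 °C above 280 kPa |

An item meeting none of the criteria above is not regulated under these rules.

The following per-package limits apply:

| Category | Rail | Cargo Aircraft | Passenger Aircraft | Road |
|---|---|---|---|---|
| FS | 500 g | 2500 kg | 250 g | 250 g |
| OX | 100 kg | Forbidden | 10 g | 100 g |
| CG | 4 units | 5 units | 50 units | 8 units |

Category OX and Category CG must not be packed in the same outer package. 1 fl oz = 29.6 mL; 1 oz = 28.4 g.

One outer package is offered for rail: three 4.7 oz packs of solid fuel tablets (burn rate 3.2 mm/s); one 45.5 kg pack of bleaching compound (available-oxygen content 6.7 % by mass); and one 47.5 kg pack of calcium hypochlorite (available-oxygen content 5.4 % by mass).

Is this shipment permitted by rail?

With burn rate 3.2 mm/s (> 2.2 mm/s), the solid fuel tablets fall in Category FS.
Bleaching compound: available-oxygen content 6.7 % by mass ≥ 5 % by mass → Category OX (Oxidizer).
The calcium hypochlorite has available-oxygen content 5.4 % by mass, which is ≥ 5 % by mass, so it is Category OX (Oxidizer).
Category OX net quantity: 45.5 kg + 47.5 kg = 93 kg.
93 kg ≤ 100 kg (rail limit, Category OX) — within limit.
Category FS quantity: three 4.7 oz packs = 400.44 g.
That is within the Category FS rail limit of 500 g.
The segregation rule (Category OX with Category CG) does not apply to Category OX with Category FS.
Every hazard category is within its rail limit and no segregation rule is violated.

Yes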